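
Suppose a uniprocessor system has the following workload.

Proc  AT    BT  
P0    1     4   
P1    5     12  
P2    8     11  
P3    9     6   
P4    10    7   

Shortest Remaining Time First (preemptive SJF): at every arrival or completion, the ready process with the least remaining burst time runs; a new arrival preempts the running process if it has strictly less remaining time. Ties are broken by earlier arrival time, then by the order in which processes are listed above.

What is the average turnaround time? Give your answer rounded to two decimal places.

Timeline: | idle 0-1 | P0 1-5 | P1 5-9 | P3 9-15 | P4 15-22 | P1 22-30 | P2 30-41 |
Completion: P0=5  P1=30  P2=41  P3=15  P4=22
Turnaround (C−A): P0=4  P1=25  P2=33  P3=6  P4=12
Turnaround times: P0=4, P1=25, P2=33, P3=6, P4=12
Average turnaround = (4+25+33+6+12) / 5 = 80/5 = 16.00

16.00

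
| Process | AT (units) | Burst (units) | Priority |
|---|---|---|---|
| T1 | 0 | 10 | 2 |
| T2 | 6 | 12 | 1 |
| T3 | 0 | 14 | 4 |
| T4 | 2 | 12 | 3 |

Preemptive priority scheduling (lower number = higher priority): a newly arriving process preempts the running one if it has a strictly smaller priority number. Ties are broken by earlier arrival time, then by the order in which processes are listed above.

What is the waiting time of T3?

34

Timeline: | T1 0-6 | T2 6-18 | T1 18-22 | T4 22-34 | T3 34-48 |
Completion: T1=22  T2=18  T3=48  T4=34
Waiting(T3) = turnaround − burst = 48 − 14 = 34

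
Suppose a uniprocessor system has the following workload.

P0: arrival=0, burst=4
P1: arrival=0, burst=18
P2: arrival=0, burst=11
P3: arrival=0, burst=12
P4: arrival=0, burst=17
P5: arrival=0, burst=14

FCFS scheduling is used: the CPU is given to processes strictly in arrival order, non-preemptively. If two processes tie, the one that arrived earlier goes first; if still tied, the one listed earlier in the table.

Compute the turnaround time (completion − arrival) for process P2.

Timeline: | P0 0-4 | P1 4-22 | P2 22-33 | P3 33-45 | P4 45-62 | P5 62-76 |
Completion: P0=4  P1=22  P2=33  P3=45  P4=62  P5=76
Turnaround(P2) = completion − arrival = 33 − 0 = 33

33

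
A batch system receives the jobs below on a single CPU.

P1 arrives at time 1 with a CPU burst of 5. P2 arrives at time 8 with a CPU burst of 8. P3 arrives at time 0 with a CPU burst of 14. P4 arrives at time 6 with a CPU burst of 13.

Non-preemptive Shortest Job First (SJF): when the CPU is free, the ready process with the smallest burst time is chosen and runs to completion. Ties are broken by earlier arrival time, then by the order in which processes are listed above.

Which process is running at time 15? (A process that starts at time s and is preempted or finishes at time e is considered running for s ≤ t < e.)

Timeline: | P3 0-14 | P1 14-19 | P2 19-27 | P4 27-40 |
Completion: P1=19  P2=27  P3=14  P4=40

P1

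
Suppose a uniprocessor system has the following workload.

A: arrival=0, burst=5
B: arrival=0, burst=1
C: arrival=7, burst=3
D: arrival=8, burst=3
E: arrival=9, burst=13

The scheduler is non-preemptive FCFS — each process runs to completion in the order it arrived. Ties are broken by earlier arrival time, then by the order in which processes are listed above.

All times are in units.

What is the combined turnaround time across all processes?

Schedule: | A 0-5 | B 5-6 | idle 6-7 | C 7-10 | D 10-13 | E 13-26 |
Completion: A=5  B=6  C=10  D=13  E=26
Turnaround = completion − arrival: A=5, B=6, C=3, D=5, E=17
Total turnaround = 5 + 6 + 3 + 5 + 17 = 36

36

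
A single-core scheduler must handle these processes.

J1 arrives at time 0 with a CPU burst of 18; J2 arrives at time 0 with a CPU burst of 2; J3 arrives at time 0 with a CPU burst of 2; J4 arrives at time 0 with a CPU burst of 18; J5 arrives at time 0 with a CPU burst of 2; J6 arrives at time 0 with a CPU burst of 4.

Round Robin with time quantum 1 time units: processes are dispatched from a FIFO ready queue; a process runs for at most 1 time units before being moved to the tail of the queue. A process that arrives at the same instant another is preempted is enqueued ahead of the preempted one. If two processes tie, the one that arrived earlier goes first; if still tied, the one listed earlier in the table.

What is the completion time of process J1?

Timeline: | J1 0-1 | J2 1-2 | J3 2-3 | J4 3-4 | J5 4-5 | J6 5-6 | J1 6-7 | J2 7-8 | J3 8-9 | J4 9-10 | J5 10-11 | J6 11-12 | J1 12-13 | J4 13-14 | J6 14-15 | J1 15-16 | J4 16-17 | J6 17-18 | J1 18-19 | J4 19-20 | J1 20-21 | J4 21-22 | J1 22-23 | J4 23-24 | J1 24-25 | J4 25-26 | J1 26-27 | J4 27-28 | J1 28-29 | J4 29-30 | J1 30-31 | J4 31-32 | J1 32-33 | J4 33-34 | J1 34-35 | J4 35-36 | J1 36-37 | J4 37-38 | J1 38-39 | J4 39-40 | J1 40-41 | J4 41-42 | J1 42-43 | J4 43-44 | J1 44-45 | J4 45-46 |
Completion: J1=45  J2=8  J3=9  J4=46  J5=11  J6=18

45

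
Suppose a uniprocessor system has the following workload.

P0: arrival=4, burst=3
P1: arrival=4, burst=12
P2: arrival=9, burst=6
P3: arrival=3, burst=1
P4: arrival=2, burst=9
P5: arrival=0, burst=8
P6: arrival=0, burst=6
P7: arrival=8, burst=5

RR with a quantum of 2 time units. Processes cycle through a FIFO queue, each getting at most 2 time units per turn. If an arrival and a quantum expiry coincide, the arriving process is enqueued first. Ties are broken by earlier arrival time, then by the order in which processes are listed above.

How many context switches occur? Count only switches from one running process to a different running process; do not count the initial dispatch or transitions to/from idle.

25

Schedule: | P5 0-2 | P6 2-4 | P4 4-6 | P5 6-8 | P3 8-9 | P0 9-11 | P1 11-13 | P6 13-15 | P4 15-17 | P7 17-19 | P5 19-21 | P2 21-23 | P0 23-24 | P1 24-26 | P6 26-28 | P4 28-30 | P7 30-32 | P5 32-34 | P2 34-36 | P1 36-38 | P4 38-40 | P7 40-41 | P2 41-43 | P1 43-45 | P4 45-46 | P1 46-50 |
Completion: P0=24  P1=50  P2=43  P3=9  P4=46  P5=34  P6=28  P7=41
Turnaround (C−A): P0=20  P1=46  P2=34  P3=6  P4=44  P5=34  P6=28  P7=33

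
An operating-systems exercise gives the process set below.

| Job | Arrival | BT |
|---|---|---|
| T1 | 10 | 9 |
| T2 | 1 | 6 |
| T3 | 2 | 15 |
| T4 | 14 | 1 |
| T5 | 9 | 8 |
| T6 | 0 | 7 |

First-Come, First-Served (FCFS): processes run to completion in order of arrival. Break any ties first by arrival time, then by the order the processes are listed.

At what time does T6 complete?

Gantt: | T6 0-7 | T2 7-13 | T3 13-28 | T5 28-36 | T1 36-45 | T4 45-46 |
Completion: T1=45  T2=13  T3=28  T4=46  T5=36  T6=7
Turnaround (C−A): T1=35  T2=12  T3=26  T4=32  T5=27  T6=7

7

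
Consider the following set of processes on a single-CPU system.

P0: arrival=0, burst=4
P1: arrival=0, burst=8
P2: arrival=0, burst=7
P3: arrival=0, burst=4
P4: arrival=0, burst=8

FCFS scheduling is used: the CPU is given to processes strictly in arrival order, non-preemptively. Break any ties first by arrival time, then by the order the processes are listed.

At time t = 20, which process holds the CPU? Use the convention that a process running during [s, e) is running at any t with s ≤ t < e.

P3

Timeline: | P0 0-4 | P1 4-12 | P2 12-19 | P3 19-23 | P4 23-31 |
Completion: P0=4  P1=12  P2=19  P3=23  P4=31
Turnaround (C−A): P0=4  P1=12  P2=19  P3=23  P4=31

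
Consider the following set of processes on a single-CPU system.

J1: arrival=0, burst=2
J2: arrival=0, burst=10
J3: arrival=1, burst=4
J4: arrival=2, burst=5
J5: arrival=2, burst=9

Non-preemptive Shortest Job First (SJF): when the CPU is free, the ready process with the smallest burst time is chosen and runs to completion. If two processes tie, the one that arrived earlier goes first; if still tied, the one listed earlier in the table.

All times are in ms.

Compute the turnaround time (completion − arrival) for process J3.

Timeline: | J1 0-2 | J3 2-6 | J4 6-11 | J5 11-20 | J2 20-30 |
Completion: J1=2  J2=30  J3=6  J4=11  J5=20
Turnaround (C−A): J1=2  J2=30  J3=5  J4=9  J5=18
Turnaround(J3) = completion − arrival = 6 − 1 = 5

5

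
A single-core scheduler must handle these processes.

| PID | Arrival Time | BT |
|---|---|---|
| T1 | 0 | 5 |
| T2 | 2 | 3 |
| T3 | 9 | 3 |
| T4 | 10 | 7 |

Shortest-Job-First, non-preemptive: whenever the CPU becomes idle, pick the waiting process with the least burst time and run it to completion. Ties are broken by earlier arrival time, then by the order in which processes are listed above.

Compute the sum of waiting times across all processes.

5

Gantt: | T1 0-5 | T2 5-8 | idle 8-9 | T3 9-12 | T4 12-19 |
Completion: T1=5  T2=8  T3=12  T4=19
Turnaround (C−A): T1=5  T2=6  T3=3  T4=9
Waiting = turnaround − burst: T1=0, T2=3, T3=0, T4=2
Total waiting = 0 + 3 + 0 + 2 = 5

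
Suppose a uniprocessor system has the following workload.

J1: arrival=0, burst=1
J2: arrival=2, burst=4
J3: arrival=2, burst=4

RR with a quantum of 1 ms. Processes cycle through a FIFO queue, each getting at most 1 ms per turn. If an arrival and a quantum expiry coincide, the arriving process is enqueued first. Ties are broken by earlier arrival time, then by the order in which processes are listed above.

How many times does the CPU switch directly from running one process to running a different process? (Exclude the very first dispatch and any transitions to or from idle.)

7

Schedule: | J1 0-1 | idle 1-2 | J2 2-3 | J3 3-4 | J2 4-5 | J3 5-6 | J2 6-7 | J3 7-8 | J2 8-9 | J3 9-10 |
Completion: J1=1  J2=9  J3=10
Turnaround (C−A): J1=1  J2=7  J3=8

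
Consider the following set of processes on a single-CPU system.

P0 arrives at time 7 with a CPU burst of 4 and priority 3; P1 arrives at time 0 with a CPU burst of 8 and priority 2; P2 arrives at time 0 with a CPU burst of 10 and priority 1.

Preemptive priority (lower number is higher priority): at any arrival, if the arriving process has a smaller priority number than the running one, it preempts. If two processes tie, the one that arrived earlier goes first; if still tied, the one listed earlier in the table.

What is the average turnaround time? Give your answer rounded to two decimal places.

14.33

Timeline: | P2 0-10 | P1 10-18 | P0 18-22 |
Completion: P0=22  P1=18  P2=10
Turnaround times: P0=15, P1=18, P2=10
Average turnaround = (15+18+10) / 3 = 43/3 = 14.33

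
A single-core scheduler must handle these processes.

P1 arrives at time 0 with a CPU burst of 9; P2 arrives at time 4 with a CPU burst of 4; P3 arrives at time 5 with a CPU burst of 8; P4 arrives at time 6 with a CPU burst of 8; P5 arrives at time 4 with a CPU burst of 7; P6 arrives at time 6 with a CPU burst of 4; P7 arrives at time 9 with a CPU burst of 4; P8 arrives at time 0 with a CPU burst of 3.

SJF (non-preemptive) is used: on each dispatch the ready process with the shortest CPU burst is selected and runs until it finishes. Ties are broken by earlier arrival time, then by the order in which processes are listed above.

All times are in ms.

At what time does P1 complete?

Timeline: | P8 0-3 | P1 3-12 | P2 12-16 | P6 16-20 | P7 20-24 | P5 24-31 | P3 31-39 | P4 39-47 |
Completion: P1=12  P2=16  P3=39  P4=47  P5=31  P6=20  P7=24  P8=3

12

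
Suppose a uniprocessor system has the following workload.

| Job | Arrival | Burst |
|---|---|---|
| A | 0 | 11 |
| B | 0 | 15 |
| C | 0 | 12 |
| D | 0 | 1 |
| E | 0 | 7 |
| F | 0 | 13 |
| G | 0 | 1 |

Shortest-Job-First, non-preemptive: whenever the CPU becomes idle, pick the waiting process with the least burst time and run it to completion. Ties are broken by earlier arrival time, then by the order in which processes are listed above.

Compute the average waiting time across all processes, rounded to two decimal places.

Gantt: | D 0-1 | G 1-2 | E 2-9 | A 9-20 | C 20-32 | F 32-45 | B 45-60 |
Completion: A=20  B=60  C=32  D=1  E=9  F=45  G=2
Turnaround (C−A): A=20  B=60  C=32  D=1  E=9  F=45  G=2
Waiting times: A=9, B=45, C=20, D=0, E=2, F=32, G=1
Average waiting = (9+45+20+0+2+32+1) / 7 = 109/7 = 15.57

15.57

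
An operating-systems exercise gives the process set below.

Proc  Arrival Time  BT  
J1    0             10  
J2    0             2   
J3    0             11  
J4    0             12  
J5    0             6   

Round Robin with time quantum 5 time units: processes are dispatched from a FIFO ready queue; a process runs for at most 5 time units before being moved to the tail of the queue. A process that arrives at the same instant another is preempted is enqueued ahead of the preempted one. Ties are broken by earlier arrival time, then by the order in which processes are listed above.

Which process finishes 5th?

Gantt: | J1 0-5 | J2 5-7 | J3 7-12 | J4 12-17 | J5 17-22 | J1 22-27 | J3 27-32 | J4 32-37 | J5 37-38 | J3 38-39 | J4 39-41 |
Completion: J1=27  J2=7  J3=39  J4=41  J5=38
Turnaround (C−A): J1=27  J2=7  J3=39  J4=41  J5=38
Finish order: J2 → J1 → J5 → J3 → J4

J4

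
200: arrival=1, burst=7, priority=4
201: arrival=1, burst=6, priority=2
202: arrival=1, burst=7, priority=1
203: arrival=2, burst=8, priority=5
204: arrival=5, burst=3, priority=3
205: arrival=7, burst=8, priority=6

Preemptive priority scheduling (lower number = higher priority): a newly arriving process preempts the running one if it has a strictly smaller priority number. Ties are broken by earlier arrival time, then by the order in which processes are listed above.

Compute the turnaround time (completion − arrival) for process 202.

7

Timeline: | idle 0-1 | 202 1-8 | 201 8-14 | 204 14-17 | 200 17-24 | 203 24-32 | 205 32-40 |
Completion: 200=24  201=14  202=8  203=32  204=17  205=40
Turnaround (C−A): 200=23  201=13  202=7  203=30  204=12  205=33
Turnaround(202) = completion − arrival = 8 − 1 = 7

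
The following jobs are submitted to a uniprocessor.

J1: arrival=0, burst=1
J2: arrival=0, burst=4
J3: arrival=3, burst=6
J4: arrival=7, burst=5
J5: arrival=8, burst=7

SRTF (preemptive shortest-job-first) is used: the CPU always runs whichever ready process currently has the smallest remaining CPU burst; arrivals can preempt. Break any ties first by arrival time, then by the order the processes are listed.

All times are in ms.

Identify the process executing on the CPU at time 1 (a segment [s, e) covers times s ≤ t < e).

J2

Timeline: | J1 0-1 | J2 1-5 | J3 5-11 | J4 11-16 | J5 16-23 |
Completion: J1=1  J2=5  J3=11  J4=16  J5=23
Turnaround (C−A): J1=1  J2=5  J3=8  J4=9  J5=15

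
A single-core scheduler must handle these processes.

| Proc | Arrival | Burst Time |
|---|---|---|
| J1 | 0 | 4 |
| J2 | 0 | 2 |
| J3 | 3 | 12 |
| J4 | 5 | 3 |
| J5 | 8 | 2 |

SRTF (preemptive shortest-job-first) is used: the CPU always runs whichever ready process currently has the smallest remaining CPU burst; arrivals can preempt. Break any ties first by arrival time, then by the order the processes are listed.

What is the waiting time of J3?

Schedule: | J2 0-2 | J1 2-6 | J4 6-9 | J5 9-11 | J3 11-23 |
Completion: J1=6  J2=2  J3=23  J4=9  J5=11
Turnaround (C−A): J1=6  J2=2  J3=20  J4=4  J5=3
Waiting(J3) = turnaround − burst = 20 − 12 = 8

8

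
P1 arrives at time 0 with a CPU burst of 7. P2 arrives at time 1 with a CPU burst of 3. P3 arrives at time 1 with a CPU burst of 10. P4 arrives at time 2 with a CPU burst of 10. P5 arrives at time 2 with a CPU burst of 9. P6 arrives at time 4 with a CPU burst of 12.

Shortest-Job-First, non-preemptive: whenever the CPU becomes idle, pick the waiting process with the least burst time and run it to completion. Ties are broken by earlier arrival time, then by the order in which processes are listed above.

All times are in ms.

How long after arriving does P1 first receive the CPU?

Schedule: | P1 0-7 | P2 7-10 | P5 10-19 | P3 19-29 | P4 29-39 | P6 39-51 |
Completion: P1=7  P2=10  P3=29  P4=39  P5=19  P6=51
Turnaround (C−A): P1=7  P2=9  P3=28  P4=37  P5=17  P6=47
Response(P1) = first start − arrival = 0 − 0 = 0

0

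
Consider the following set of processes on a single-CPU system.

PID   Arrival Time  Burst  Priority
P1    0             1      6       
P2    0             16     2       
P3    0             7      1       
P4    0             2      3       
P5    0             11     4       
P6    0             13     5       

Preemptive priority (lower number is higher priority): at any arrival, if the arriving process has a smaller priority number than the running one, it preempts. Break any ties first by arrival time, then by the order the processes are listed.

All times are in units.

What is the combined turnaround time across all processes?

190

Gantt: | P3 0-7 | P2 7-23 | P4 23-25 | P5 25-36 | P6 36-49 | P1 49-50 |
Completion: P1=50  P2=23  P3=7  P4=25  P5=36  P6=49
Turnaround = completion − arrival: P1=50, P2=23, P3=7, P4=25, P5=36, P6=49
Total turnaround = 50 + 23 + 7 + 25 + 36 + 49 = 190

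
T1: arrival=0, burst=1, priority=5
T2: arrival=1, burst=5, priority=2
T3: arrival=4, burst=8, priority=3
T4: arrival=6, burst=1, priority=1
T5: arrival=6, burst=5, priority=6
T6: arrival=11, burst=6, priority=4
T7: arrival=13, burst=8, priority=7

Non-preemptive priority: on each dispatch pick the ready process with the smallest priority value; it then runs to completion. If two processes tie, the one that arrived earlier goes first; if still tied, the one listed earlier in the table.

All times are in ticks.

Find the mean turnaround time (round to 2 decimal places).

Schedule: | T1 0-1 | T2 1-6 | T4 6-7 | T3 7-15 | T6 15-21 | T5 21-26 | T7 26-34 |
Completion: T1=1  T2=6  T3=15  T4=7  T5=26  T6=21  T7=34
Turnaround (C−A): T1=1  T2=5  T3=11  T4=1  T5=20  T6=10  T7=21
Turnaround times: T1=1, T2=5, T3=11, T4=1, T5=20, T6=10, T7=21
Average turnaround = (1+5+11+1+20+10+21) / 7 = 69/7 = 9.86

9.86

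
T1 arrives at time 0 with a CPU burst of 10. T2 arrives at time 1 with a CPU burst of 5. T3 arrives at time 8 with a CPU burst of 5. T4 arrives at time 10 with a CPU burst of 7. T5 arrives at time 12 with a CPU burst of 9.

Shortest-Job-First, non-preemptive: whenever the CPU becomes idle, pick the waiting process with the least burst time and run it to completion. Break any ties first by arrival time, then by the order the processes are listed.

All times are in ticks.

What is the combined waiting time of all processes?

Schedule: | T1 0-10 | T2 10-15 | T3 15-20 | T4 20-27 | T5 27-36 |
Completion: T1=10  T2=15  T3=20  T4=27  T5=36
Turnaround (C−A): T1=10  T2=14  T3=12  T4=17  T5=24
Waiting = turnaround − burst: T1=0, T2=9, T3=7, T4=10, T5=15
Total waiting = 0 + 9 + 7 + 10 + 15 = 41

41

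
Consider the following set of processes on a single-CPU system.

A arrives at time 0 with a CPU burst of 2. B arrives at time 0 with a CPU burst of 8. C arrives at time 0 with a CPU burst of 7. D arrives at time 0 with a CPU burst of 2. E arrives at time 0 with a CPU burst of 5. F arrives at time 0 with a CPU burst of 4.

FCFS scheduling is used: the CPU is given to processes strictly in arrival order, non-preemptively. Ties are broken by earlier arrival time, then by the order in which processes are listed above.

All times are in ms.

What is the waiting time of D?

Gantt: | A 0-2 | B 2-10 | C 10-17 | D 17-19 | E 19-24 | F 24-28 |
Completion: A=2  B=10  C=17  D=19  E=24  F=28
Waiting(D) = turnaround − burst = 19 − 2 = 17

17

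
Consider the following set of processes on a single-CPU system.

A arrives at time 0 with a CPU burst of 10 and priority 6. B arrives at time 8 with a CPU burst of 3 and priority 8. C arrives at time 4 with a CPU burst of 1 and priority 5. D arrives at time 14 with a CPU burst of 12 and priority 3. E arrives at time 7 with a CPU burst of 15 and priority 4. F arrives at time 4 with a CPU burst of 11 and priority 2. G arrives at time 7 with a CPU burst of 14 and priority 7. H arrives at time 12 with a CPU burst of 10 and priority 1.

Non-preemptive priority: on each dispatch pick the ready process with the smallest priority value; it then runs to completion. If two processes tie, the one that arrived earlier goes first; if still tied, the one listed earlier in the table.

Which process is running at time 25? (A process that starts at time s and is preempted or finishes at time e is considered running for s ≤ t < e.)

Timeline: | A 0-10 | F 10-21 | H 21-31 | D 31-43 | E 43-58 | C 58-59 | G 59-73 | B 73-76 |
Completion: A=10  B=76  C=59  D=43  E=58  F=21  G=73  H=31
Turnaround (C−A): A=10  B=68  C=55  D=29  E=51  F=17  G=66  H=19

H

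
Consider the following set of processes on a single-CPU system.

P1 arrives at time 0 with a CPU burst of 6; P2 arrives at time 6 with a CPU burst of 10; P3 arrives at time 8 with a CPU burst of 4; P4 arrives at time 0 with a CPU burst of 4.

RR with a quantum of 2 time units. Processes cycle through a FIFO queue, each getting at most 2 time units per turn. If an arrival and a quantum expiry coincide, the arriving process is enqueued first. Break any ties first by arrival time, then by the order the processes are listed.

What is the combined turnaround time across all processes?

Gantt: | P1 0-2 | P4 2-4 | P1 4-6 | P4 6-8 | P2 8-10 | P1 10-12 | P3 12-14 | P2 14-16 | P3 16-18 | P2 18-24 |
Completion: P1=12  P2=24  P3=18  P4=8
Turnaround (C−A): P1=12  P2=18  P3=10  P4=8
Turnaround = completion − arrival: P1=12, P2=18, P3=10, P4=8
Total turnaround = 12 + 18 + 10 + 8 = 48

48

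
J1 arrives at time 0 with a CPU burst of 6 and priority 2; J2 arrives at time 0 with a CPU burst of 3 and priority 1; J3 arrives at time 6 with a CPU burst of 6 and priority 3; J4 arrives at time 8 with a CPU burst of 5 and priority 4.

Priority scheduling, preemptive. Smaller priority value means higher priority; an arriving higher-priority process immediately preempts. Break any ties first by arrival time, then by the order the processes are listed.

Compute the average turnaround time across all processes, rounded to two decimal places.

Timeline: | J2 0-3 | J1 3-9 | J3 9-15 | J4 15-20 |
Completion: J1=9  J2=3  J3=15  J4=20
Turnaround times: J1=9, J2=3, J3=9, J4=12
Average turnaround = (9+3+9+12) / 4 = 33/4 = 8.25

8.25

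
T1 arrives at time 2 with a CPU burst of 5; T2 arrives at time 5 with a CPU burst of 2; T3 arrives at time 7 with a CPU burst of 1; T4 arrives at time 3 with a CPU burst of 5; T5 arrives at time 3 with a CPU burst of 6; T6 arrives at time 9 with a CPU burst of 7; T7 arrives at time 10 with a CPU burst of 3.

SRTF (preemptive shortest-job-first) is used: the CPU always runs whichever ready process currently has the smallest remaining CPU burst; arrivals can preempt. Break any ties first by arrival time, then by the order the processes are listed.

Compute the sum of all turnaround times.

Timeline: | idle 0-2 | T1 2-7 | T3 7-8 | T2 8-10 | T7 10-13 | T4 13-18 | T5 18-24 | T6 24-31 |
Completion: T1=7  T2=10  T3=8  T4=18  T5=24  T6=31  T7=13
Turnaround (C−A): T1=5  T2=5  T3=1  T4=15  T5=21  T6=22  T7=3
Turnaround = completion − arrival: T1=5, T2=5, T3=1, T4=15, T5=21, T6=22, T7=3
Total turnaround = 5 + 5 + 1 + 15 + 21 + 22 + 3 = 72

72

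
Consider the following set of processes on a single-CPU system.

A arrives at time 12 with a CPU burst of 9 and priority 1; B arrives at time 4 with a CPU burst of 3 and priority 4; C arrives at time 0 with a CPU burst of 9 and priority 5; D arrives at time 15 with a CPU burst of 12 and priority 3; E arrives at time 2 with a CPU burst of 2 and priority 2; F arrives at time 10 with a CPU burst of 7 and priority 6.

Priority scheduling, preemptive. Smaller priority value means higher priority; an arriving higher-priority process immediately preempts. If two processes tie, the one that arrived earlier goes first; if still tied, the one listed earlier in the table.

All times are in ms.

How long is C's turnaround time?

35

Gantt: | C 0-2 | E 2-4 | B 4-7 | C 7-12 | A 12-21 | D 21-33 | C 33-35 | F 35-42 |
Completion: A=21  B=7  C=35  D=33  E=4  F=42
Turnaround(C) = completion − arrival = 35 − 0 = 35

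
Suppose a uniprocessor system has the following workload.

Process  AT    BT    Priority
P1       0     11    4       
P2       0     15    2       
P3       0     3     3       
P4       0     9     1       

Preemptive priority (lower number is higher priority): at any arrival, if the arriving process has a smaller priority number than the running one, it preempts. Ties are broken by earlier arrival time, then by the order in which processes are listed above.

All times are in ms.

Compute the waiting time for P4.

0

Schedule: | P4 0-9 | P2 9-24 | P3 24-27 | P1 27-38 |
Completion: P1=38  P2=24  P3=27  P4=9
Turnaround (C−A): P1=38  P2=24  P3=27  P4=9
Waiting(P4) = turnaround − burst = 9 − 9 = 0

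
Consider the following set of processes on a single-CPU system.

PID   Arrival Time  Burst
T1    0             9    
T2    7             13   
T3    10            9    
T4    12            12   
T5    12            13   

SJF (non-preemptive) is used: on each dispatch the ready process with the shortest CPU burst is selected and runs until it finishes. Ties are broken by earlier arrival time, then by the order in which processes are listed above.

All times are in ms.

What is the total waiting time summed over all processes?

64

Timeline: | T1 0-9 | T2 9-22 | T3 22-31 | T4 31-43 | T5 43-56 |
Completion: T1=9  T2=22  T3=31  T4=43  T5=56
Turnaround (C−A): T1=9  T2=15  T3=21  T4=31  T5=44
Waiting = turnaround − burst: T1=0, T2=2, T3=12, T4=19, T5=31
Total waiting = 0 + 2 + 12 + 19 + 31 = 64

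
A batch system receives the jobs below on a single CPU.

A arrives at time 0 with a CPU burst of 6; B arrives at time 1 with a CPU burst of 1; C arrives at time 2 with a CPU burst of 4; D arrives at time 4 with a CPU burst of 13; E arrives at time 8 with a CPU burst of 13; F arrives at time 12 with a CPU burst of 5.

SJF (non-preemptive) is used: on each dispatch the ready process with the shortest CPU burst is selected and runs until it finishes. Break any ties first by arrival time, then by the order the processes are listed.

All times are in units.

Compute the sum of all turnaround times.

92

Schedule: | A 0-6 | B 6-7 | C 7-11 | D 11-24 | F 24-29 | E 29-42 |
Completion: A=6  B=7  C=11  D=24  E=42  F=29
Turnaround = completion − arrival: A=6, B=6, C=9, D=20, E=34, F=17
Total turnaround = 6 + 6 + 9 + 20 + 34 + 17 = 92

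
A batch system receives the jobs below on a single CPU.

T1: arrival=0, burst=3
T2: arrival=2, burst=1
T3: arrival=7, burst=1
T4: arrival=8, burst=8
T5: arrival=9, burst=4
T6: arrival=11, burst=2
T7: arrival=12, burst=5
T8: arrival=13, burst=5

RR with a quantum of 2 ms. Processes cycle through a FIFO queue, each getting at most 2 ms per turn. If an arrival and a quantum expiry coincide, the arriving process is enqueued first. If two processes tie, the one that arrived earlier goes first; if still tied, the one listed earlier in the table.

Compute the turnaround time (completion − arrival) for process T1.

Schedule: | T1 0-2 | T2 2-3 | T1 3-4 | idle 4-7 | T3 7-8 | T4 8-10 | T5 10-12 | T4 12-14 | T6 14-16 | T7 16-18 | T5 18-20 | T8 20-22 | T4 22-24 | T7 24-26 | T8 26-28 | T4 28-30 | T7 30-31 | T8 31-32 |
Completion: T1=4  T2=3  T3=8  T4=30  T5=20  T6=16  T7=31  T8=32
Turnaround (C−A): T1=4  T2=1  T3=1  T4=22  T5=11  T6=5  T7=19  T8=19
Turnaround(T1) = completion − arrival = 4 − 0 = 4

4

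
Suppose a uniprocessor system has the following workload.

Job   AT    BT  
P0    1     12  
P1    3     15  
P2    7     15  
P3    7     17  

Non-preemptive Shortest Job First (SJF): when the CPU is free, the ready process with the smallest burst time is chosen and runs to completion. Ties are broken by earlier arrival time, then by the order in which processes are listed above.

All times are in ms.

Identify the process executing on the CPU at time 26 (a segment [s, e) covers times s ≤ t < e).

Timeline: | idle 0-1 | P0 1-13 | P1 13-28 | P2 28-43 | P3 43-60 |
Completion: P0=13  P1=28  P2=43  P3=60
Turnaround (C−A): P0=12  P1=25  P2=36  P3=53

P1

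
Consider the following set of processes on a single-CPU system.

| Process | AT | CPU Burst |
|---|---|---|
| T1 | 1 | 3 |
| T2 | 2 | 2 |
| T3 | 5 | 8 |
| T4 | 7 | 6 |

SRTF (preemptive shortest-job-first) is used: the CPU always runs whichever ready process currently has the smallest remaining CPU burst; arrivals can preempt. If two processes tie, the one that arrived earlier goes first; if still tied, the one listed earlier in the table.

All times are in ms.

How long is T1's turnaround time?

3

Timeline: | idle 0-1 | T1 1-4 | T2 4-6 | T3 6-7 | T4 7-13 | T3 13-20 |
Completion: T1=4  T2=6  T3=20  T4=13
Turnaround(T1) = completion − arrival = 4 − 1 = 3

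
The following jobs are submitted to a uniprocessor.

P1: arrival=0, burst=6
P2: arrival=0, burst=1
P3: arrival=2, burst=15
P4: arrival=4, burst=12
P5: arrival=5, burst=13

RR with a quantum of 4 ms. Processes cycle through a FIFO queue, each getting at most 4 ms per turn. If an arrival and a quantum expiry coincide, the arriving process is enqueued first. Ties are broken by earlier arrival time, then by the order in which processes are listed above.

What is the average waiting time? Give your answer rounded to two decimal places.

Gantt: | P1 0-4 | P2 4-5 | P3 5-9 | P4 9-13 | P1 13-15 | P5 15-19 | P3 19-23 | P4 23-27 | P5 27-31 | P3 31-35 | P4 35-39 | P5 39-43 | P3 43-46 | P5 46-47 |
Completion: P1=15  P2=5  P3=46  P4=39  P5=47
Turnaround (C−A): P1=15  P2=5  P3=44  P4=35  P5=42
Waiting times: P1=9, P2=4, P3=29, P4=23, P5=29
Average waiting = (9+4+29+23+29) / 5 = 94/5 = 18.80

18.80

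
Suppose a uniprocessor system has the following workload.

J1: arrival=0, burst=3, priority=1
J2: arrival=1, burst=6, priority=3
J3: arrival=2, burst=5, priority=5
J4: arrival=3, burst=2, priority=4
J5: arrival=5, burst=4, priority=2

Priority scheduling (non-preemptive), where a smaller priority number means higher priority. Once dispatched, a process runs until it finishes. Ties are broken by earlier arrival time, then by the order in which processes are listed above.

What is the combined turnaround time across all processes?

Schedule: | J1 0-3 | J2 3-9 | J5 9-13 | J4 13-15 | J3 15-20 |
Completion: J1=3  J2=9  J3=20  J4=15  J5=13
Turnaround = completion − arrival: J1=3, J2=8, J3=18, J4=12, J5=8
Total turnaround = 3 + 8 + 18 + 12 + 8 = 49

49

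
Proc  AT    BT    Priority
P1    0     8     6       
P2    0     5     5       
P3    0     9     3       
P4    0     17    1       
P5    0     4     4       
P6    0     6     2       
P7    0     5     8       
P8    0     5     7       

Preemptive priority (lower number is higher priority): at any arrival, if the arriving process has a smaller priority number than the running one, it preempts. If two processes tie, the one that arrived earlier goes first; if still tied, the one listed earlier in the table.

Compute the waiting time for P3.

23

Timeline: | P4 0-17 | P6 17-23 | P3 23-32 | P5 32-36 | P2 36-41 | P1 41-49 | P8 49-54 | P7 54-59 |
Completion: P1=49  P2=41  P3=32  P4=17  P5=36  P6=23  P7=59  P8=54
Turnaround (C−A): P1=49  P2=41  P3=32  P4=17  P5=36  P6=23  P7=59  P8=54
Waiting(P3) = turnaround − burst = 32 − 9 = 23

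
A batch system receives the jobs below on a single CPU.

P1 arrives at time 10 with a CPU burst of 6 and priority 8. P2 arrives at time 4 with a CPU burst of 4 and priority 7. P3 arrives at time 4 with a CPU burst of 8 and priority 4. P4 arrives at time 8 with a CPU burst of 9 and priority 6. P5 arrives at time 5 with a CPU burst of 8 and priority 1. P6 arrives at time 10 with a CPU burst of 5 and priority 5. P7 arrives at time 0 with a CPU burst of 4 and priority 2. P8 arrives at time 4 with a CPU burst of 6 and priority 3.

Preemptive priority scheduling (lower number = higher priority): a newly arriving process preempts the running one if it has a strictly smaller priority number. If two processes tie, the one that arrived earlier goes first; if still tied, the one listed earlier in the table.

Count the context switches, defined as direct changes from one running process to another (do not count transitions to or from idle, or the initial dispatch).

8

Schedule: | P7 0-4 | P8 4-5 | P5 5-13 | P8 13-18 | P3 18-26 | P6 26-31 | P4 31-40 | P2 40-44 | P1 44-50 |
Completion: P1=50  P2=44  P3=26  P4=40  P5=13  P6=31  P7=4  P8=18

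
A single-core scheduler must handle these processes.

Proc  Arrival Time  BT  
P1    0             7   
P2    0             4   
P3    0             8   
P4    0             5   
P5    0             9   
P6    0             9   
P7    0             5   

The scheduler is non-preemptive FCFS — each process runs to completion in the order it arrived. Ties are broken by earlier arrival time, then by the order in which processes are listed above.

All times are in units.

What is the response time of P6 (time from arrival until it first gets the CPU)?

Schedule: | P1 0-7 | P2 7-11 | P3 11-19 | P4 19-24 | P5 24-33 | P6 33-42 | P7 42-47 |
Completion: P1=7  P2=11  P3=19  P4=24  P5=33  P6=42  P7=47
Response(P6) = first start − arrival = 33 − 0 = 33

33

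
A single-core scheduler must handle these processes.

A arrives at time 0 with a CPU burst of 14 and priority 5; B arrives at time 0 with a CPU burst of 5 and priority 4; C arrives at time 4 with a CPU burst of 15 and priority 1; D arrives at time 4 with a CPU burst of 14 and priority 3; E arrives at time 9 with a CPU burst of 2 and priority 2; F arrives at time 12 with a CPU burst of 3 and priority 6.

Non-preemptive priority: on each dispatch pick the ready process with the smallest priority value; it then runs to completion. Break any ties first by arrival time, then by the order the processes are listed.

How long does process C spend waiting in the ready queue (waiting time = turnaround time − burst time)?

Schedule: | B 0-5 | C 5-20 | E 20-22 | D 22-36 | A 36-50 | F 50-53 |
Completion: A=50  B=5  C=20  D=36  E=22  F=53
Turnaround (C−A): A=50  B=5  C=16  D=32  E=13  F=41
Waiting(C) = turnaround − burst = 16 − 15 = 1

1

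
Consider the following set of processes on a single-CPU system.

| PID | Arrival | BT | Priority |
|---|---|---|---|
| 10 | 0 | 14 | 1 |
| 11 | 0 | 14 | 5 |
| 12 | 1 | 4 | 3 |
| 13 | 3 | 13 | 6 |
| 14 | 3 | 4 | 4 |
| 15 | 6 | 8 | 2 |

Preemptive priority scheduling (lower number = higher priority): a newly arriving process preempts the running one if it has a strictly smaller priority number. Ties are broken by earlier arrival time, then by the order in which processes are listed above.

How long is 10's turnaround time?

14

Gantt: | 10 0-14 | 15 14-22 | 12 22-26 | 14 26-30 | 11 30-44 | 13 44-57 |
Completion: 10=14  11=44  12=26  13=57  14=30  15=22
Turnaround(10) = completion − arrival = 14 − 0 = 14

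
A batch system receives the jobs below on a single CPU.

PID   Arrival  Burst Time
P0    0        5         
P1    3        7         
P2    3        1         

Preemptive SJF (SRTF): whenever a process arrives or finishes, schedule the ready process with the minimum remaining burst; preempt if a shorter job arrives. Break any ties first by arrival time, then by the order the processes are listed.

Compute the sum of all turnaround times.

Timeline: | P0 0-3 | P2 3-4 | P0 4-6 | P1 6-13 |
Completion: P0=6  P1=13  P2=4
Turnaround (C−A): P0=6  P1=10  P2=1
Turnaround = completion − arrival: P0=6, P1=10, P2=1
Total turnaround = 6 + 10 + 1 = 17

17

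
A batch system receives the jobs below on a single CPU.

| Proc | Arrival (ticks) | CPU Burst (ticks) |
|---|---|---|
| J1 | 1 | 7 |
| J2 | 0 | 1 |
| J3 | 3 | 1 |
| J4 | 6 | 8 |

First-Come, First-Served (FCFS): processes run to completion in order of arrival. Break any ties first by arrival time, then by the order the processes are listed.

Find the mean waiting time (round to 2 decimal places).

Gantt: | J2 0-1 | J1 1-8 | J3 8-9 | J4 9-17 |
Completion: J1=8  J2=1  J3=9  J4=17
Waiting times: J1=0, J2=0, J3=5, J4=3
Average waiting = (0+0+5+3) / 4 = 8/4 = 2.00

2.00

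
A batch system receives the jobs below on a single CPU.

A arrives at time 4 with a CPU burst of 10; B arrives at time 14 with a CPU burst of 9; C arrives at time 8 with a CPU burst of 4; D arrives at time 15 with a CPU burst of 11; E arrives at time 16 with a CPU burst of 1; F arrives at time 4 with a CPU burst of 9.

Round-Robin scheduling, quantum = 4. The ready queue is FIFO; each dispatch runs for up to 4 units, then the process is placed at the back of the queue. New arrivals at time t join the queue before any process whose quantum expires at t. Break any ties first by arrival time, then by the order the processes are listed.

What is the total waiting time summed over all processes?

108

Schedule: | idle 0-4 | A 4-8 | F 8-12 | C 12-16 | A 16-20 | F 20-24 | B 24-28 | D 28-32 | E 32-33 | A 33-35 | F 35-36 | B 36-40 | D 40-44 | B 44-45 | D 45-48 |
Completion: A=35  B=45  C=16  D=48  E=33  F=36
Waiting = turnaround − burst: A=21, B=22, C=4, D=22, E=16, F=23
Total waiting = 21 + 22 + 4 + 22 + 16 + 23 = 108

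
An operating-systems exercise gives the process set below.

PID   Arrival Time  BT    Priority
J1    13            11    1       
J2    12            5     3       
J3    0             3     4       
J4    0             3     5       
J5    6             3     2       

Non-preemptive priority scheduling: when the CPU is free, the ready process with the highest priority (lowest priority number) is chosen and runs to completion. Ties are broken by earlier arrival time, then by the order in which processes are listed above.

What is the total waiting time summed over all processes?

Timeline: | J3 0-3 | J4 3-6 | J5 6-9 | idle 9-12 | J2 12-17 | J1 17-28 |
Completion: J1=28  J2=17  J3=3  J4=6  J5=9
Waiting = turnaround − burst: J1=4, J2=0, J3=0, J4=3, J5=0
Total waiting = 4 + 0 + 0 + 3 + 0 = 7

7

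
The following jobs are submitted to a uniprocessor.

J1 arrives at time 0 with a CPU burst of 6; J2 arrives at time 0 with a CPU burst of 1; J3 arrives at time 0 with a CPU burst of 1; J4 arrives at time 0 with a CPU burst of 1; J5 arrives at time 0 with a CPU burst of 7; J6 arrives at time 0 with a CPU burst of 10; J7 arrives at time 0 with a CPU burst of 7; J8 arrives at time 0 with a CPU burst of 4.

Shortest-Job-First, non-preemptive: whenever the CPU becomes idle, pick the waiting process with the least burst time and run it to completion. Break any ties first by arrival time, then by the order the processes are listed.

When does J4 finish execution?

Gantt: | J2 0-1 | J3 1-2 | J4 2-3 | J8 3-7 | J1 7-13 | J5 13-20 | J7 20-27 | J6 27-37 |
Completion: J1=13  J2=1  J3=2  J4=3  J5=20  J6=37  J7=27  J8=7
Turnaround (C−A): J1=13  J2=1  J3=2  J4=3  J5=20  J6=37  J7=27  J8=7

3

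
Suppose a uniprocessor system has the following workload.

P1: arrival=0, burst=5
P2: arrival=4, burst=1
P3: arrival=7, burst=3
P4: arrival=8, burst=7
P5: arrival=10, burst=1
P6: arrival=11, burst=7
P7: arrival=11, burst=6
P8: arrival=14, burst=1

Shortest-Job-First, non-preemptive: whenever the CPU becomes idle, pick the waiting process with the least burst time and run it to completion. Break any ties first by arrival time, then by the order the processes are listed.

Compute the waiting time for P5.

Timeline: | P1 0-5 | P2 5-6 | idle 6-7 | P3 7-10 | P5 10-11 | P7 11-17 | P8 17-18 | P4 18-25 | P6 25-32 |
Completion: P1=5  P2=6  P3=10  P4=25  P5=11  P6=32  P7=17  P8=18
Waiting(P5) = turnaround − burst = 1 − 1 = 0

0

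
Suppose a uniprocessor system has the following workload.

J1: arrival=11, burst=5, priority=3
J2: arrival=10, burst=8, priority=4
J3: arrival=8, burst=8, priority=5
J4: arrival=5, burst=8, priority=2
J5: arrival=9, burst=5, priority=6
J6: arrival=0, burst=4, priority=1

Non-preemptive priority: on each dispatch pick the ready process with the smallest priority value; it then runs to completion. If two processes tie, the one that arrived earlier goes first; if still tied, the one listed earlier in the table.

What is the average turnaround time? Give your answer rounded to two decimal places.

15.17

Schedule: | J6 0-4 | idle 4-5 | J4 5-13 | J1 13-18 | J2 18-26 | J3 26-34 | J5 34-39 |
Completion: J1=18  J2=26  J3=34  J4=13  J5=39  J6=4
Turnaround (C−A): J1=7  J2=16  J3=26  J4=8  J5=30  J6=4
Turnaround times: J1=7, J2=16, J3=26, J4=8, J5=30, J6=4
Average turnaround = (7+16+26+8+30+4) / 6 = 91/6 = 15.17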